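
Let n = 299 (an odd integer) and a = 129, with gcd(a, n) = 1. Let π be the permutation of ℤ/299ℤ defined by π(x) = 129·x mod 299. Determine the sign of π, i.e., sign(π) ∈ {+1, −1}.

Orbit of 90 under x↦129x: [90, 248, 298, 170, 103, 131, 155]… (length divides ord_299(129)).
Cycle lengths of π_129 on ℤ/299ℤ: [22, 22, 22, 22, 22, 22, 22, 22, 22, 22, 22, 22, 22, 2, 2, 2, 2, 2, 2, 1]; 20 cycles in total.
20 cycles on 299: each ℓ→(−1)^(ℓ−1), product (−1)^279 = -1.
Via Zolotarev, sign(π_{129}) = (129|299) = -1.

-1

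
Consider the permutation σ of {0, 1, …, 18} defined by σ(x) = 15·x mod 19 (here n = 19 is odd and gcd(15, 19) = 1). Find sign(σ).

Start at x=11: 11 → 13 → 5 → 18 → 4 → 3 → 7 → … (one orbit).
The orbit structure of x ↦ 15x mod 19: 2 orbits of sizes [18, 1].
n − c = 19 − 2 = 17; sign = (−1)^17 = -1.
Via Zolotarev, sign(π_{15}) = (15|19) = -1.

-1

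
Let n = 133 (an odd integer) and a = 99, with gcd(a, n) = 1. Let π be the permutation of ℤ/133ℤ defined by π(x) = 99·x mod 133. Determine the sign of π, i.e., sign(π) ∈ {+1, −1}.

+1

Start at x=43: 43 → 1 → 99 → 92 → 64 → 85 → 36 → … (one orbit).
The orbit structure of x ↦ 99x mod 133: 21 orbits of sizes [9, 9, 9, 9, 9, 9, 9, 9, 9, 9, 9, 9, 9, 9, 1, 1, 1, 1, 1, 1, 1].
Σ(ℓ_i−1) = 133−21 = 112; sign = (−1)^112 = +1.
Zolotarev: (99|133) = +1, matching the cycle-count sign.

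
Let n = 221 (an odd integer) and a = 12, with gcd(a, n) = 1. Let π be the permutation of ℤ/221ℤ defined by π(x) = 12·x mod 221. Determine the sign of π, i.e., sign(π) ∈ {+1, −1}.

Start at x=194: 194 → 118 → 90 → 196 → 142 → 157 → 116 → … (one orbit).
20 cycles of lengths [16, 16, 16, 16, 16, 16, 16, 16, 16, 16, 16, 16, 16, 2, 2, 2, 2, 2, 2, 1].
sign(π) = (−1)^{n − #cycles} = (−1)^{221−20} = (−1)^201 = -1.
Zolotarev: (12|221) = -1, matching the cycle-count sign.

-1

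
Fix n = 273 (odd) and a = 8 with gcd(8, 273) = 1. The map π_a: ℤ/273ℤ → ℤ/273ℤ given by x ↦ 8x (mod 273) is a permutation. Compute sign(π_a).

+1

Trace 64: π^k(64) = [64, 239, 1, 8] for k=0..3.
π_8 has 77 disjoint cycles with lengths [4, 4, 4, 4, 4, 4, 4, 4, 4, 4, 4, 4, 4, 4, 4, 4, 4, 4, 4, 4, 4, 4, 4, 4, 4, 4, 4, 4, 4, 4, 4, 4, 4, 4, 4, 4, 4, 4, 4, 4, 4, 4, 4, 4, 4, 4, 4, 4, 4, 4, 4, 4, 4, 4, 4, 4, 4, 4, 4, 4, 4, 4, 4, 2, 2, 2, 2, 2, 2, 2, 1, 1, 1, 1, 1, 1, 1] on {0,…,272}.
77 cycles on 273: each ℓ→(−1)^(ℓ−1), product (−1)^196 = +1.
Check: (8/273) = +1 by Zolotarev.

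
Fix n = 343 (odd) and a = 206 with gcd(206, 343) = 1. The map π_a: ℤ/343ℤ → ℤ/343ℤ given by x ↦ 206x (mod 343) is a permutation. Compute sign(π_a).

-1

Orbit of 101 under x↦206x: [101, 226, 251, 256, 257, 120, 24]… (length divides ord_343(206)).
4 cycles of lengths [294, 42, 6, 1].
n − c = 343 − 4 = 339; sign = (−1)^339 = -1.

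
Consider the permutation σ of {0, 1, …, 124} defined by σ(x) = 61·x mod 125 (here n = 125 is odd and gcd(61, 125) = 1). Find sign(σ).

Trace 31: π^k(31) = [31, 16, 101, 36, 71, 81, 66] for k=0..6.
13 cycles of lengths [25, 25, 25, 25, 5, 5, 5, 5, 1, 1, 1, 1, 1].
125 − 13 = 112 transpositions; sign(π) = (−1)^112 = +1.

+1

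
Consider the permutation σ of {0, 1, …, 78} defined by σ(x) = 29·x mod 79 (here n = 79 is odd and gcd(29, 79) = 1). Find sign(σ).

-1

Orbit of 59 under x↦29x: [59, 52, 7, 45, 41, 4, 37]… (length divides ord_79(29)).
Cycle type of π: 78 + 1; total 2 cycles.
sign(π) = (−1)^{n − #cycles} = (−1)^{79−2} = (−1)^77 = -1.
(29|79)_J = -1 (Zolotarev's lemma cross-check).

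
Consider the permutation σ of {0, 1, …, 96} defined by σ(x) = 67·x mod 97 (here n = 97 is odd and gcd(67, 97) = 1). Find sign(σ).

Orbit of 28 under x↦67x: [28, 33, 77, 18, 42, 1, 67]… (length divides ord_97(67)).
Decompose π into cycles: lengths [32, 32, 32, 1] (4 cycles, including the fixed point 0).
4 cycles on 97: each ℓ→(−1)^(ℓ−1), product (−1)^93 = -1.

-1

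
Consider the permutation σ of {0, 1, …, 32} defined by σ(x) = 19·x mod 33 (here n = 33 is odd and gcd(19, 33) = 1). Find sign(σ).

-1

Orbit of 13 under x↦19x: [13, 16, 7, 1, 19, 31, 28]… (length divides ord_33(19)).
6 cycles of lengths [10, 10, 10, 1, 1, 1].
With 6 cycles on 33 points, sign = (−1)^{33−6} = -1.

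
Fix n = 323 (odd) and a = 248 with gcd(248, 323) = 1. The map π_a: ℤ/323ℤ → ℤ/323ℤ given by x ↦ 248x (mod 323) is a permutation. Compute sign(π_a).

Orbit of 96 under x↦248x: [96, 229, 267, 1, 248, 134, 286]… (length divides ord_323(248)).
The orbit structure of x ↦ 248x mod 323: 38 orbits of sizes [16, 16, 16, 16, 16, 16, 16, 16, 16, 16, 16, 16, 16, 16, 16, 16, 16, 16, 16, 1, 1, 1, 1, 1, 1, 1, 1, 1, 1, 1, 1, 1, 1, 1, 1, 1, 1, 1].
sign(π) = (−1)^{n − #cycles} = (−1)^{323−38} = (−1)^285 = -1.
(248|323)_J = -1 (Zolotarev's lemma cross-check).

-1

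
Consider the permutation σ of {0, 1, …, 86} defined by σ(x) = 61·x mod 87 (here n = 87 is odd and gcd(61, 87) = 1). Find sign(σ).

-1

Start at x=43: 43 → 13 → 10 → 1 → 61 → 67 → 85 → … (one orbit).
Cycle lengths of π_61 on ℤ/87ℤ: [28, 28, 28, 1, 1, 1]; 6 cycles in total.
87 − 6 = 81 transpositions; sign(π) = (−1)^81 = -1.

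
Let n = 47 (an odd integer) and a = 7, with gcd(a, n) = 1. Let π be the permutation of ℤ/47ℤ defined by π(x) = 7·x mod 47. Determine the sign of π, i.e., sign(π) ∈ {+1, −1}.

Start at x=3: 3 → 21 → 6 → 42 → 12 → 37 → 24 → … (one orbit).
Cycle lengths of π_7 on ℤ/47ℤ: [23, 23, 1]; 3 cycles in total.
n − c = 47 − 3 = 44; sign = (−1)^44 = +1.

+1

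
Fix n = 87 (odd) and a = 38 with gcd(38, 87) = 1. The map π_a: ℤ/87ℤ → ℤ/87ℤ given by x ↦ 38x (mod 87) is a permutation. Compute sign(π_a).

Trace 52: π^k(52) = [52, 62, 7, 5, 16, 86, 49] for k=0..6.
The orbit structure of x ↦ 38x mod 87: 8 orbits of sizes [14, 14, 14, 14, 14, 14, 2, 1].
87 − 8 = 79 transpositions; sign(π) = (−1)^79 = -1.

-1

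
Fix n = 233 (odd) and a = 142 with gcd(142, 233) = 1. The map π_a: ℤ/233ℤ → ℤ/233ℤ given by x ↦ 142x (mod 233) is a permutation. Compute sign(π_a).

Start at x=102: 102 → 38 → 37 → 128 → 2 → 51 → 19 → … (one orbit).
Cycle type of π: 29×8 + 1; total 9 cycles.
With 9 cycles on 233 points, sign = (−1)^{233−9} = +1.

+1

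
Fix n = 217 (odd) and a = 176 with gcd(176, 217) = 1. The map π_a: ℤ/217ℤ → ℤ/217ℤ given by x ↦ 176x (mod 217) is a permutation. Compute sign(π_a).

-1

Trace 64: π^k(64) = [64, 197, 169, 15, 36, 43, 190] for k=0..6.
The orbit structure of x ↦ 176x mod 217: 14 orbits of sizes [30, 30, 30, 30, 30, 30, 30, 1, 1, 1, 1, 1, 1, 1].
n − c = 217 − 14 = 203; sign = (−1)^203 = -1.
Zolotarev: (176|217) = -1, matching the cycle-count sign.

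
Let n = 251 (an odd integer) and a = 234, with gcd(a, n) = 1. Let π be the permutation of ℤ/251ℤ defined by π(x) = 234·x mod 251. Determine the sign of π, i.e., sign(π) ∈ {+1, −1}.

Trace 140: π^k(140) = [140, 130, 49, 171, 105, 223, 225] for k=0..6.
Cycle type of π: 250 + 1; total 2 cycles.
Σ(ℓ_i−1) = 251−2 = 249; sign = (−1)^249 = -1.

-1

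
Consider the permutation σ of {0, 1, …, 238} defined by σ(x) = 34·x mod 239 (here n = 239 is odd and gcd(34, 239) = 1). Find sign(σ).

Orbit of 186 under x↦34x: [186, 110, 155, 12, 169, 10, 101]… (length divides ord_239(34)).
3 cycles of lengths [119, 119, 1].
With 3 cycles on 239 points, sign = (−1)^{239−3} = +1.
Via Zolotarev, sign(π_{34}) = (34|239) = +1.

+1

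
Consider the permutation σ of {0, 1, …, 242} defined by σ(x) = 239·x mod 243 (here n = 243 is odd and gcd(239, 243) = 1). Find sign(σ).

-1

Orbit of 163 under x↦239x: [163, 77, 178, 17, 175, 29, 127]… (length divides ord_243(239)).
6 cycles of lengths [162, 54, 18, 6, 2, 1].
sign(π) = (−1)^{n − #cycles} = (−1)^{243−6} = (−1)^237 = -1.
Via Zolotarev, sign(π_{239}) = (239|243) = -1.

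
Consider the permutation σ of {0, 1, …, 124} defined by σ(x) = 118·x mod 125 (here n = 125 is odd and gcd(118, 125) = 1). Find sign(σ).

Orbit of 1 under x↦118x: [1, 118, 49, 32, 26, 68, 24]… (length divides ord_125(118)).
The orbit structure of x ↦ 118x mod 125: 12 orbits of sizes [20, 20, 20, 20, 20, 4, 4, 4, 4, 4, 4, 1].
sign(π) = (−1)^{n − #cycles} = (−1)^{125−12} = (−1)^113 = -1.
(118|125)_J = -1 (Zolotarev's lemma cross-check).

-1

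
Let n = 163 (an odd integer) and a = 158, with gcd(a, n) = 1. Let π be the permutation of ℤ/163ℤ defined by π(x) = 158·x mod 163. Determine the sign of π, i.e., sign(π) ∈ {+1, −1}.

+1

Trace 133: π^k(133) = [133, 150, 65, 1, 158, 25, 38] for k=0..6.
Cycle type of π: 27×6 + 1; total 7 cycles.
With 7 cycles on 163 points, sign = (−1)^{163−7} = +1.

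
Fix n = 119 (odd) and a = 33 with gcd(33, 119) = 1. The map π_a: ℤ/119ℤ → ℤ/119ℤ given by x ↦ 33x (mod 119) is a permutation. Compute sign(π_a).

Start at x=101: 101 → 1 → 33 → 18 → 118 → 86 → 101 (one orbit).
Decompose π into cycles: lengths [6, 6, 6, 6, 6, 6, 6, 6, 6, 6, 6, 6, 6, 6, 6, 6, 6, 2, 2, 2, 2, 2, 2, 2, 2, 1] (26 cycles, including the fixed point 0).
With 26 cycles on 119 points, sign = (−1)^{119−26} = -1.

-1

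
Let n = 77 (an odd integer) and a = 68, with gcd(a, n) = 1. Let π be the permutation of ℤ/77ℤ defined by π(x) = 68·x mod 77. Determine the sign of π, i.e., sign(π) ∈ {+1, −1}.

+1

Trace 37: π^k(37) = [37, 52, 71, 54, 53, 62, 58] for k=0..6.
5 cycles of lengths [30, 30, 10, 6, 1].
n − c = 77 − 5 = 72; sign = (−1)^72 = +1.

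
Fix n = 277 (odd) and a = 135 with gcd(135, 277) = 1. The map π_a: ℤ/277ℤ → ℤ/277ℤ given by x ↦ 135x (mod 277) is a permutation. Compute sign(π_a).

Start at x=256: 256 → 212 → 89 → 104 → 190 → 166 → 250 → … (one orbit).
π_135 has 2 disjoint cycles with lengths [276, 1] on {0,…,276}.
Σ(ℓ_i−1) = 277−2 = 275; sign = (−1)^275 = -1.
The Jacobi symbol (135|277) = -1 (Zolotarev) agrees.

-1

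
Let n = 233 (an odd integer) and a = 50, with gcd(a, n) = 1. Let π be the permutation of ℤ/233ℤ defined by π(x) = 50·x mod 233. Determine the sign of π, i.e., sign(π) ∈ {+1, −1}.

Trace 33: π^k(33) = [33, 19, 18, 201, 31, 152, 144] for k=0..6.
Decompose π into cycles: lengths [116, 116, 1] (3 cycles, including the fixed point 0).
233 − 3 = 230 transpositions; sign(π) = (−1)^230 = +1.
Check: (50/233) = +1 by Zolotarev.

+1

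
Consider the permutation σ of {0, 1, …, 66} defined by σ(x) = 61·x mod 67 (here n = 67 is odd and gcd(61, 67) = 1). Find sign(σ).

-1

Start at x=23: 23 → 63 → 24 → 57 → 60 → 42 → 16 → … (one orbit).
2 cycles of lengths [66, 1].
With 2 cycles on 67 points, sign = (−1)^{67−2} = -1.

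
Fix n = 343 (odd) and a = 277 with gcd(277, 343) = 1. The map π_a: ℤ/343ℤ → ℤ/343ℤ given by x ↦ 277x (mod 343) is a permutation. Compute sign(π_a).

+1

Start at x=81: 81 → 142 → 232 → 123 → 114 → 22 → 263 → … (one orbit).
Decompose π into cycles: lengths [147, 147, 21, 21, 3, 3, 1] (7 cycles, including the fixed point 0).
7 cycles on 343: each ℓ→(−1)^(ℓ−1), product (−1)^336 = +1.
Check: (277/343) = +1 by Zolotarev.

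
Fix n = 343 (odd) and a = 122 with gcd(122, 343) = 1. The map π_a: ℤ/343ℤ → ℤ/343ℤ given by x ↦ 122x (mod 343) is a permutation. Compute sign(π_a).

-1

Orbit of 73 under x↦122x: [73, 331, 251, 95, 271, 134, 227]… (length divides ord_343(122)).
4 cycles of lengths [294, 42, 6, 1].
4 cycles on 343: each ℓ→(−1)^(ℓ−1), product (−1)^339 = -1.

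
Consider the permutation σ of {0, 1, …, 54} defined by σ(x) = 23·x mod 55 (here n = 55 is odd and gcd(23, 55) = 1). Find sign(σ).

-1

Trace 1: π^k(1) = [1, 23, 34, 12] for k=0..3.
Cycle lengths of π_23 on ℤ/55ℤ: [4, 4, 4, 4, 4, 4, 4, 4, 4, 4, 4, 1, 1, 1, 1, 1, 1, 1, 1, 1, 1, 1]; 22 cycles in total.
With 22 cycles on 55 points, sign = (−1)^{55−22} = -1.
(23|55)_J = -1 (Zolotarev's lemma cross-check).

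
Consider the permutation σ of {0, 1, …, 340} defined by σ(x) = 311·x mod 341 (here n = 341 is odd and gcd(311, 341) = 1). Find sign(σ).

+1

Start at x=280: 280 → 125 → 1 → 311 → 218 → 280 (one orbit).
The orbit structure of x ↦ 311x mod 341: 93 orbits of sizes [5, 5, 5, 5, 5, 5, 5, 5, 5, 5, 5, 5, 5, 5, 5, 5, 5, 5, 5, 5, 5, 5, 5, 5, 5, 5, 5, 5, 5, 5, 5, 5, 5, 5, 5, 5, 5, 5, 5, 5, 5, 5, 5, 5, 5, 5, 5, 5, 5, 5, 5, 5, 5, 5, 5, 5, 5, 5, 5, 5, 5, 5, 1, 1, 1, 1, 1, 1, 1, 1, 1, 1, 1, 1, 1, 1, 1, 1, 1, 1, 1, 1, 1, 1, 1, 1, 1, 1, 1, 1, 1, 1, 1].
With 93 cycles on 341 points, sign = (−1)^{341−93} = +1.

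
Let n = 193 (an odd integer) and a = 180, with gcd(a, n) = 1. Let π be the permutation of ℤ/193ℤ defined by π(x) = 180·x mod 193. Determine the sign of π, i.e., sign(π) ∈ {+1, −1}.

Orbit of 23 under x↦180x: [23, 87, 27, 35, 124, 125, 112]… (length divides ord_193(180)).
Cycle lengths of π_180 on ℤ/193ℤ: [64, 64, 64, 1]; 4 cycles in total.
193 − 4 = 189 transpositions; sign(π) = (−1)^189 = -1.

-1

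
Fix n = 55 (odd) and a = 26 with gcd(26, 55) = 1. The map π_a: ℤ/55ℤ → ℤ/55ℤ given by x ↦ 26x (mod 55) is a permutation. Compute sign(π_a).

Start at x=16: 16 → 31 → 36 → 1 → 26 → 16 (one orbit).
The orbit structure of x ↦ 26x mod 55: 15 orbits of sizes [5, 5, 5, 5, 5, 5, 5, 5, 5, 5, 1, 1, 1, 1, 1].
sign(π) = (−1)^{n − #cycles} = (−1)^{55−15} = (−1)^40 = +1.
The Jacobi symbol (26|55) = +1 (Zolotarev) agrees.

+1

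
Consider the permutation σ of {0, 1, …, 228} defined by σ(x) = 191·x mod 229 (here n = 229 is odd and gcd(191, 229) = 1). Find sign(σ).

-1

Start at x=192: 192 → 32 → 158 → 179 → 68 → 164 → 180 → … (one orbit).
Cycle type of π: 228 + 1; total 2 cycles.
With 2 cycles on 229 points, sign = (−1)^{229−2} = -1.
Via Zolotarev, sign(π_{191}) = (191|229) = -1.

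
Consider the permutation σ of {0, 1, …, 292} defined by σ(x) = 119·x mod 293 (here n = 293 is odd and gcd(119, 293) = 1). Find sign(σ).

Orbit of 95 under x↦119x: [95, 171, 132, 179, 205, 76, 254]… (length divides ord_293(119)).
Cycle lengths of π_119 on ℤ/293ℤ: [292, 1]; 2 cycles in total.
With 2 cycles on 293 points, sign = (−1)^{293−2} = -1.

-1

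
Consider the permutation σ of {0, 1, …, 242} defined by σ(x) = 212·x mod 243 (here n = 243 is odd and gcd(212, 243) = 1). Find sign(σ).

Trace 37: π^k(37) = [37, 68, 79, 224, 103, 209, 82] for k=0..6.
π_212 has 6 disjoint cycles with lengths [162, 54, 18, 6, 2, 1] on {0,…,242}.
243 − 6 = 237 transpositions; sign(π) = (−1)^237 = -1.
(212|243)_J = -1 (Zolotarev's lemma cross-check).

-1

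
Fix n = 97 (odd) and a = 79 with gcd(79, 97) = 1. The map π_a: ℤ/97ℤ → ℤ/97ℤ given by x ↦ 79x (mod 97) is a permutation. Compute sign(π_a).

+1

Trace 22: π^k(22) = [22, 89, 47, 27, 96, 18, 64] for k=0..6.
π_79 has 7 disjoint cycles with lengths [16, 16, 16, 16, 16, 16, 1] on {0,…,96}.
97 − 7 = 90 transpositions; sign(π) = (−1)^90 = +1.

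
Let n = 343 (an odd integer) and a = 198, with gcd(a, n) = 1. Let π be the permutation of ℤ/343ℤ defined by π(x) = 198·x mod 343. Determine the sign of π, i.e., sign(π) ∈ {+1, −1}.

Orbit of 235 under x↦198x: [235, 225, 303, 312, 36, 268, 242]… (length divides ord_343(198)).
7 cycles of lengths [147, 147, 21, 21, 3, 3, 1].
343 − 7 = 336 transpositions; sign(π) = (−1)^336 = +1.
Check: (198/343) = +1 by Zolotarev.

+1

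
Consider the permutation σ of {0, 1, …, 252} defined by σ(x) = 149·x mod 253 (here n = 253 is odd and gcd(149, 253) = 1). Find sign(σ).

Start at x=108: 108 → 153 → 27 → 228 → 70 → 57 → 144 → … (one orbit).
The orbit structure of x ↦ 149x mod 253: 5 orbits of sizes [110, 110, 22, 10, 1].
Σ(ℓ_i−1) = 253−5 = 248; sign = (−1)^248 = +1.

+1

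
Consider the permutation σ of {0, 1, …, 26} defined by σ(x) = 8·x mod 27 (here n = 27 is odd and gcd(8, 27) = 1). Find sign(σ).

Trace 1: π^k(1) = [1, 8, 10, 26, 19, 17] for k=0..5.
π_8 has 8 disjoint cycles with lengths [6, 6, 6, 2, 2, 2, 2, 1] on {0,…,26}.
Σ(ℓ_i−1) = 27−8 = 19; sign = (−1)^19 = -1.
Zolotarev: (8|27) = -1, matching the cycle-count sign.

-1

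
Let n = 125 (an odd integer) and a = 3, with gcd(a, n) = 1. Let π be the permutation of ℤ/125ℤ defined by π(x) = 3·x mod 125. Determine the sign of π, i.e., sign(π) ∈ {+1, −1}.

Trace 23: π^k(23) = [23, 69, 82, 121, 113, 89, 17] for k=0..6.
4 cycles of lengths [100, 20, 4, 1].
sign(π) = (−1)^{n − #cycles} = (−1)^{125−4} = (−1)^121 = -1.
Via Zolotarev, sign(π_{3}) = (3|125) = -1.

-1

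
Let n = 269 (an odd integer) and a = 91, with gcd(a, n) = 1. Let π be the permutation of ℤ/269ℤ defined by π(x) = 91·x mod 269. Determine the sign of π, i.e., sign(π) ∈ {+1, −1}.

Orbit of 188 under x↦91x: [188, 161, 125, 77, 13, 107, 53]… (length divides ord_269(91)).
π_91 has 2 disjoint cycles with lengths [268, 1] on {0,…,268}.
n − c = 269 − 2 = 267; sign = (−1)^267 = -1.
Zolotarev: (91|269) = -1, matching the cycle-count sign.

-1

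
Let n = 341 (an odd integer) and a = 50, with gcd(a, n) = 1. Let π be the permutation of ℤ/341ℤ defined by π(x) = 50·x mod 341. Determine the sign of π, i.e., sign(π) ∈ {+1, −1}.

-1

Trace 69: π^k(69) = [69, 40, 295, 87, 258, 283, 169] for k=0..6.
π_50 has 14 disjoint cycles with lengths [30, 30, 30, 30, 30, 30, 30, 30, 30, 30, 15, 15, 10, 1] on {0,…,340}.
341 − 14 = 327 transpositions; sign(π) = (−1)^327 = -1.
Zolotarev: (50|341) = -1, matching the cycle-count sign.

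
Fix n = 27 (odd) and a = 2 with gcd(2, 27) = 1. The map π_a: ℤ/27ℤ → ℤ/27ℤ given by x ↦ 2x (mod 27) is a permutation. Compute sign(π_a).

-1

Orbit of 22 under x↦2x: [22, 17, 7, 14, 1, 2, 4]… (length divides ord_27(2)).
The orbit structure of x ↦ 2x mod 27: 4 orbits of sizes [18, 6, 2, 1].
27 − 4 = 23 transpositions; sign(π) = (−1)^23 = -1.
Via Zolotarev, sign(π_{2}) = (2|27) = -1.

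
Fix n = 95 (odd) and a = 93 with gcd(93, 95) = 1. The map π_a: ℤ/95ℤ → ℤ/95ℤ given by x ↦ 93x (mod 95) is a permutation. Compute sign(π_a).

Start at x=11: 11 → 73 → 44 → 7 → 81 → 28 → 39 → … (one orbit).
Cycle lengths of π_93 on ℤ/95ℤ: [36, 36, 9, 9, 4, 1]; 6 cycles in total.
With 6 cycles on 95 points, sign = (−1)^{95−6} = -1.
Zolotarev: (93|95) = -1, matching the cycle-count sign.

-1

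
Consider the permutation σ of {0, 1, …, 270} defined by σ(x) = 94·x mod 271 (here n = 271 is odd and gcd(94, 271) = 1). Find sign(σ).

Start at x=213: 213 → 239 → 244 → 172 → 179 → 24 → 88 → … (one orbit).
Cycle lengths of π_94 on ℤ/271ℤ: [270, 1]; 2 cycles in total.
2 cycles on 271: each ℓ→(−1)^(ℓ−1), product (−1)^269 = -1.
(94|271)_J = -1 (Zolotarev's lemma cross-check).

-1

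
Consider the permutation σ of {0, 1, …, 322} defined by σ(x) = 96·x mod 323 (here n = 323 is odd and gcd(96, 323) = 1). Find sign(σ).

-1

Trace 77: π^k(77) = [77, 286, 1, 96, 172, 39, 191] for k=0..6.
Decompose π into cycles: lengths [16, 16, 16, 16, 16, 16, 16, 16, 16, 16, 16, 16, 16, 16, 16, 16, 16, 16, 16, 1, 1, 1, 1, 1, 1, 1, 1, 1, 1, 1, 1, 1, 1, 1, 1, 1, 1, 1] (38 cycles, including the fixed point 0).
n − c = 323 − 38 = 285; sign = (−1)^285 = -1.
Zolotarev: (96|323) = -1, matching the cycle-count sign.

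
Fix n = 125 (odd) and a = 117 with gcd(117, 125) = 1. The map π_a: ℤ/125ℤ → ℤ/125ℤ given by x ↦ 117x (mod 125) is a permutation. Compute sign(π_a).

-1

Orbit of 22 under x↦117x: [22, 74, 33, 111, 112, 104, 43]… (length divides ord_125(117)).
Decompose π into cycles: lengths [100, 20, 4, 1] (4 cycles, including the fixed point 0).
n − c = 125 − 4 = 121; sign = (−1)^121 = -1.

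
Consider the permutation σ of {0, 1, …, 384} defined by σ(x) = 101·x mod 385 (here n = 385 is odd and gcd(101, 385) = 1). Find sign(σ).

Start at x=241: 241 → 86 → 216 → 256 → 61 → 1 → 101 → … (one orbit).
Decompose π into cycles: lengths [30, 30, 30, 30, 30, 30, 30, 30, 30, 30, 10, 10, 10, 10, 10, 6, 6, 6, 6, 6, 1, 1, 1, 1, 1] (25 cycles, including the fixed point 0).
25 cycles on 385: each ℓ→(−1)^(ℓ−1), product (−1)^360 = +1.
Zolotarev: (101|385) = +1, matching the cycle-count sign.

+1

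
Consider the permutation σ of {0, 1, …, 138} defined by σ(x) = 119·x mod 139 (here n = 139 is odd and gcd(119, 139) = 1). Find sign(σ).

Trace 35: π^k(35) = [35, 134, 100, 85, 107, 84, 127] for k=0..6.
2 cycles of lengths [138, 1].
139 − 2 = 137 transpositions; sign(π) = (−1)^137 = -1.
The Jacobi symbol (119|139) = -1 (Zolotarev) agrees.

-1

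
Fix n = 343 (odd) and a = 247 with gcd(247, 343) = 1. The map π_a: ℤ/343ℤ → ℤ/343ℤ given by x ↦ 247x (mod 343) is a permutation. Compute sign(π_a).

+1

Start at x=228: 228 → 64 → 30 → 207 → 22 → 289 → 39 → … (one orbit).
Cycle lengths of π_247 on ℤ/343ℤ: [147, 147, 21, 21, 3, 3, 1]; 7 cycles in total.
7 cycles on 343: each ℓ→(−1)^(ℓ−1), product (−1)^336 = +1.
The Jacobi symbol (247|343) = +1 (Zolotarev) agrees.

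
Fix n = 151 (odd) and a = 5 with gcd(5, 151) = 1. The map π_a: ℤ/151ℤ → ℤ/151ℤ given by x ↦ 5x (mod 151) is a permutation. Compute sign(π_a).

Start at x=124: 124 → 16 → 80 → 98 → 37 → 34 → 19 → … (one orbit).
π_5 has 3 disjoint cycles with lengths [75, 75, 1] on {0,…,150}.
Σ(ℓ_i−1) = 151−3 = 148; sign = (−1)^148 = +1.

+1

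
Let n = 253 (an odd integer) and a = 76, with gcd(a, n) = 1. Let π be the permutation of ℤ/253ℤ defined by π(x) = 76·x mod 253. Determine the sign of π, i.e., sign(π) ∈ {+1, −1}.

Orbit of 232 under x↦76x: [232, 175, 144, 65, 133, 241, 100]… (length divides ord_253(76)).
The orbit structure of x ↦ 76x mod 253: 17 orbits of sizes [22, 22, 22, 22, 22, 22, 22, 22, 22, 22, 22, 2, 2, 2, 2, 2, 1].
17 cycles on 253: each ℓ→(−1)^(ℓ−1), product (−1)^236 = +1.
Check: (76/253) = +1 by Zolotarev.

+1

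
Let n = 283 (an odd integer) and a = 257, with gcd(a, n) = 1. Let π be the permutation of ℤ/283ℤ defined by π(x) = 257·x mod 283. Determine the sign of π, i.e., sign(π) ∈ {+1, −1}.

+1

Orbit of 266 under x↦257x: [266, 159, 111, 227, 41, 66, 265]… (length divides ord_283(257)).
Cycle lengths of π_257 on ℤ/283ℤ: [141, 141, 1]; 3 cycles in total.
283 − 3 = 280 transpositions; sign(π) = (−1)^280 = +1.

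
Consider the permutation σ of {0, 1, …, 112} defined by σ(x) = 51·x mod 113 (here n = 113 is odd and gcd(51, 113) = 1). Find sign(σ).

+1

Orbit of 8 under x↦51x: [8, 69, 16, 25, 32, 50, 64]… (length divides ord_113(51)).
Cycle lengths of π_51 on ℤ/113ℤ: [56, 56, 1]; 3 cycles in total.
n − c = 113 − 3 = 110; sign = (−1)^110 = +1.
Via Zolotarev, sign(π_{51}) = (51|113) = +1.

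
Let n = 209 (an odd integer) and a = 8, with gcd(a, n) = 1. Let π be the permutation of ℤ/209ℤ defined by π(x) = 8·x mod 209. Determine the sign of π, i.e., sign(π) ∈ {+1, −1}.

+1

Orbit of 50 under x↦8x: [50, 191, 65, 102, 189, 49, 183]… (length divides ord_209(8)).
The orbit structure of x ↦ 8x mod 209: 11 orbits of sizes [30, 30, 30, 30, 30, 30, 10, 6, 6, 6, 1].
n − c = 209 − 11 = 198; sign = (−1)^198 = +1.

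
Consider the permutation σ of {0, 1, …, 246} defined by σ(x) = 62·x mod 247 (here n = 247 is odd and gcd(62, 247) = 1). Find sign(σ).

+1

Orbit of 244 under x↦62x: [244, 61, 77, 81, 82, 144, 36]… (length divides ord_247(62)).
Cycle lengths of π_62 on ℤ/247ℤ: [18, 18, 18, 18, 18, 18, 18, 18, 18, 18, 18, 18, 9, 9, 6, 6, 1]; 17 cycles in total.
sign(π) = (−1)^{n − #cycles} = (−1)^{247−17} = (−1)^230 = +1.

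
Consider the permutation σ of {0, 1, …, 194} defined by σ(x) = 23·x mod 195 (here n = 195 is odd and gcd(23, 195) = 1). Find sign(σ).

Trace 62: π^k(62) = [62, 61, 38, 94, 17, 1, 23] for k=0..6.
Decompose π into cycles: lengths [12, 12, 12, 12, 12, 12, 12, 12, 12, 12, 12, 12, 6, 6, 6, 6, 6, 6, 4, 4, 4, 2, 1] (23 cycles, including the fixed point 0).
23 cycles on 195: each ℓ→(−1)^(ℓ−1), product (−1)^172 = +1.
Zolotarev: (23|195) = +1, matching the cycle-count sign.

+1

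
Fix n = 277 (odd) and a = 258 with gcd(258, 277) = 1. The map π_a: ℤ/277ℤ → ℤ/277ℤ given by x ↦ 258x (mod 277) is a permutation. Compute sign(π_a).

+1

Orbit of 258 under x↦258x: [258, 84, 66, 131, 4, 201, 59]… (length divides ord_277(258)).
7 cycles of lengths [46, 46, 46, 46, 46, 46, 1].
277 − 7 = 270 transpositions; sign(π) = (−1)^270 = +1.
Via Zolotarev, sign(π_{258}) = (258|277) = +1.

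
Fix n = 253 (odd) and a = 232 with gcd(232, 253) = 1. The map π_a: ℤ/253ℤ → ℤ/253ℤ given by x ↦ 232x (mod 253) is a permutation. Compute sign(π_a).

Orbit of 188 under x↦232x: [188, 100, 177, 78, 133, 243, 210]… (length divides ord_253(232)).
33 cycles of lengths [11, 11, 11, 11, 11, 11, 11, 11, 11, 11, 11, 11, 11, 11, 11, 11, 11, 11, 11, 11, 11, 11, 1, 1, 1, 1, 1, 1, 1, 1, 1, 1, 1].
253 − 33 = 220 transpositions; sign(π) = (−1)^220 = +1.
Check: (232/253) = +1 by Zolotarev.

+1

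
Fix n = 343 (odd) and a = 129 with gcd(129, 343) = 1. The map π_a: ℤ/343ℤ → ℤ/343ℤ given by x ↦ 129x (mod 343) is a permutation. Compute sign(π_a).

-1

Orbit of 19 under x↦129x: [19, 50, 276, 275, 146, 312, 117]… (length divides ord_343(129)).
Cycle lengths of π_129 on ℤ/343ℤ: [42, 42, 42, 42, 42, 42, 42, 6, 6, 6, 6, 6, 6, 6, 6, 1]; 16 cycles in total.
343 − 16 = 327 transpositions; sign(π) = (−1)^327 = -1.
Via Zolotarev, sign(π_{129}) = (129|343) = -1.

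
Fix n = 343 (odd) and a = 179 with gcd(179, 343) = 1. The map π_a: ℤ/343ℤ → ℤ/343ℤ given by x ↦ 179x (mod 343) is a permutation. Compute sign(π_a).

Trace 242: π^k(242) = [242, 100, 64, 137, 170, 246, 130] for k=0..6.
7 cycles of lengths [147, 147, 21, 21, 3, 3, 1].
sign(π) = (−1)^{n − #cycles} = (−1)^{343−7} = (−1)^336 = +1.

+1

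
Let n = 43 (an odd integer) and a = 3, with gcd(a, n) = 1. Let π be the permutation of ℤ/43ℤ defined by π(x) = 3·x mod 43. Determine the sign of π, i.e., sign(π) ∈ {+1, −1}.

Start at x=30: 30 → 4 → 12 → 36 → 22 → 23 → 26 → … (one orbit).
π_3 has 2 disjoint cycles with lengths [42, 1] on {0,…,42}.
sign(π) = (−1)^{n − #cycles} = (−1)^{43−2} = (−1)^41 = -1.
Check: (3/43) = -1 by Zolotarev.

-1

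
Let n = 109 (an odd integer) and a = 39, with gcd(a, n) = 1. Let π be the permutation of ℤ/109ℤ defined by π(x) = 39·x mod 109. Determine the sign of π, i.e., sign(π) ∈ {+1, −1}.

Trace 6: π^k(6) = [6, 16, 79, 29, 41, 73, 13] for k=0..6.
Cycle lengths of π_39 on ℤ/109ℤ: [108, 1]; 2 cycles in total.
n − c = 109 − 2 = 107; sign = (−1)^107 = -1.
Zolotarev: (39|109) = -1, matching the cycle-count sign.

-1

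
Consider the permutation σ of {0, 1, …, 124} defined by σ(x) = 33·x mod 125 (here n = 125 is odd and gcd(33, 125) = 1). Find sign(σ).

Trace 93: π^k(93) = [93, 69, 27, 16, 28, 49, 117] for k=0..6.
Decompose π into cycles: lengths [100, 20, 4, 1] (4 cycles, including the fixed point 0).
With 4 cycles on 125 points, sign = (−1)^{125−4} = -1.
The Jacobi symbol (33|125) = -1 (Zolotarev) agrees.

-1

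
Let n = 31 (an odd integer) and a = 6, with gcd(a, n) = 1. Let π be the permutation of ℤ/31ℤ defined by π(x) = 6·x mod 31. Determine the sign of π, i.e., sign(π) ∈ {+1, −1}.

Orbit of 30 under x↦6x: [30, 25, 26, 1, 6, 5]… (length divides ord_31(6)).
Cycle lengths of π_6 on ℤ/31ℤ: [6, 6, 6, 6, 6, 1]; 6 cycles in total.
sign(π) = (−1)^{n − #cycles} = (−1)^{31−6} = (−1)^25 = -1.
Zolotarev: (6|31) = -1, matching the cycle-count sign.

-1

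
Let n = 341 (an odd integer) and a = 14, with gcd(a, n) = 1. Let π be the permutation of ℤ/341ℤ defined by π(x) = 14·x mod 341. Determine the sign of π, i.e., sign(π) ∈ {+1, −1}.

+1

Orbit of 1 under x↦14x: [1, 14, 196, 16, 224, 67, 256]… (length divides ord_341(14)).
π_14 has 25 disjoint cycles with lengths [15, 15, 15, 15, 15, 15, 15, 15, 15, 15, 15, 15, 15, 15, 15, 15, 15, 15, 15, 15, 15, 15, 5, 5, 1] on {0,…,340}.
341 − 25 = 316 transpositions; sign(π) = (−1)^316 = +1.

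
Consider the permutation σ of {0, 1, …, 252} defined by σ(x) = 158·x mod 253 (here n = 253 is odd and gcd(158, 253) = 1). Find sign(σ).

Start at x=224: 224 → 225 → 130 → 47 → 89 → 147 → 203 → … (one orbit).
Decompose π into cycles: lengths [110, 110, 22, 5, 5, 1] (6 cycles, including the fixed point 0).
sign(π) = (−1)^{n − #cycles} = (−1)^{253−6} = (−1)^247 = -1.

-1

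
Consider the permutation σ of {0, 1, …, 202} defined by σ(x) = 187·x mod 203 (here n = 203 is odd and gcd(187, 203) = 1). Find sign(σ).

Orbit of 38 under x↦187x: [38, 1, 187, 53, 167, 170, 122]… (length divides ord_203(187)).
Cycle type of π: 42×4 + 14×2 + 6 + 1; total 8 cycles.
8 cycles on 203: each ℓ→(−1)^(ℓ−1), product (−1)^195 = -1.

-1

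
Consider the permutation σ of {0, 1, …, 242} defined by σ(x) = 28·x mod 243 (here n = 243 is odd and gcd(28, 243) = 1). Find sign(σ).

Start at x=217: 217 → 1 → 28 → 55 → 82 → 109 → 136 → … (one orbit).
Decompose π into cycles: lengths [9, 9, 9, 9, 9, 9, 9, 9, 9, 9, 9, 9, 9, 9, 9, 9, 9, 9, 3, 3, 3, 3, 3, 3, 3, 3, 3, 3, 3, 3, 3, 3, 3, 3, 3, 3, 1, 1, 1, 1, 1, 1, 1, 1, 1, 1, 1, 1, 1, 1, 1, 1, 1, 1, 1, 1, 1, 1, 1, 1, 1, 1, 1] (63 cycles, including the fixed point 0).
Σ(ℓ_i−1) = 243−63 = 180; sign = (−1)^180 = +1.

+1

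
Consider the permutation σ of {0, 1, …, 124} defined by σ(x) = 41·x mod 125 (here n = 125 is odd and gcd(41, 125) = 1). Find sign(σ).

Trace 21: π^k(21) = [21, 111, 51, 91, 106, 96, 61] for k=0..6.
Cycle type of π: 25×4 + 5×4 + 1×5; total 13 cycles.
sign(π) = (−1)^{n − #cycles} = (−1)^{125−13} = (−1)^112 = +1.
The Jacobi symbol (41|125) = +1 (Zolotarev) agrees.

+1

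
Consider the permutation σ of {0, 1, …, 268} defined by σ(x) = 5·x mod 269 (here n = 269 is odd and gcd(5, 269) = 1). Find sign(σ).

+1

Trace 70: π^k(70) = [70, 81, 136, 142, 172, 53, 265] for k=0..6.
Cycle type of π: 67×4 + 1; total 5 cycles.
With 5 cycles on 269 points, sign = (−1)^{269−5} = +1.
The Jacobi symbol (5|269) = +1 (Zolotarev) agrees.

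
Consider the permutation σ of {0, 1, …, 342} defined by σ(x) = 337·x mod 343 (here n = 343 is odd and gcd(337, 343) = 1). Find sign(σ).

Orbit of 155 under x↦337x: [155, 99, 92, 134, 225, 22, 211]… (length divides ord_343(337)).
Decompose π into cycles: lengths [49, 49, 49, 49, 49, 49, 7, 7, 7, 7, 7, 7, 1, 1, 1, 1, 1, 1, 1] (19 cycles, including the fixed point 0).
sign(π) = (−1)^{n − #cycles} = (−1)^{343−19} = (−1)^324 = +1.

+1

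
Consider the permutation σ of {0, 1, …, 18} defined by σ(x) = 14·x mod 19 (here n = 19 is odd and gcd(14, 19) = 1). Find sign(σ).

-1

Orbit of 18 under x↦14x: [18, 5, 13, 11, 2, 9, 12]… (length divides ord_19(14)).
π_14 has 2 disjoint cycles with lengths [18, 1] on {0,…,18}.
With 2 cycles on 19 points, sign = (−1)^{19−2} = -1.
Check: (14/19) = -1 by Zolotarev.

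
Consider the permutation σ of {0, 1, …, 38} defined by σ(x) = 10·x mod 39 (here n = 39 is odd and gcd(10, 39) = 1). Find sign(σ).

+1

Start at x=22: 22 → 25 → 16 → 4 → 1 → 10 → 22 (one orbit).
9 cycles of lengths [6, 6, 6, 6, 6, 6, 1, 1, 1].
Σ(ℓ_i−1) = 39−9 = 30; sign = (−1)^30 = +1.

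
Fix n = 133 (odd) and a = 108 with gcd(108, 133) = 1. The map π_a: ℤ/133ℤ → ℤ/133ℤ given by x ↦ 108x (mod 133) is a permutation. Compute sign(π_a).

Start at x=100: 100 → 27 → 123 → 117 → 1 → 108 → 93 → … (one orbit).
The orbit structure of x ↦ 108x mod 133: 9 orbits of sizes [18, 18, 18, 18, 18, 18, 18, 6, 1].
9 cycles on 133: each ℓ→(−1)^(ℓ−1), product (−1)^124 = +1.
(108|133)_J = +1 (Zolotarev's lemma cross-check).

+1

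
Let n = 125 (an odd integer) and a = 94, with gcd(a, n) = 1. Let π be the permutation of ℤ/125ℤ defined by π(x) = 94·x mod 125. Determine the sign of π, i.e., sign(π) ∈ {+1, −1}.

+1

Orbit of 91 under x↦94x: [91, 54, 76, 19, 36, 9, 96]… (length divides ord_125(94)).
Decompose π into cycles: lengths [50, 50, 10, 10, 2, 2, 1] (7 cycles, including the fixed point 0).
125 − 7 = 118 transpositions; sign(π) = (−1)^118 = +1.
Via Zolotarev, sign(π_{94}) = (94|125) = +1.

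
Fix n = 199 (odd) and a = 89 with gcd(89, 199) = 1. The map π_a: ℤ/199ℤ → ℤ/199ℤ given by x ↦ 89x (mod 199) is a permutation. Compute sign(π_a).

Orbit of 25 under x↦89x: [25, 36, 20, 188, 16, 31, 172]… (length divides ord_199(89)).
Cycle type of π: 99×2 + 1; total 3 cycles.
n − c = 199 − 3 = 196; sign = (−1)^196 = +1.

+1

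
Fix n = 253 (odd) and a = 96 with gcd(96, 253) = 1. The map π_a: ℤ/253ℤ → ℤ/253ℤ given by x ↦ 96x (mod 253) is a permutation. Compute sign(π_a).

-1

Trace 48: π^k(48) = [48, 54, 124, 13, 236, 139, 188] for k=0..6.
π_96 has 6 disjoint cycles with lengths [110, 110, 11, 11, 10, 1] on {0,…,252}.
6 cycles on 253: each ℓ→(−1)^(ℓ−1), product (−1)^247 = -1.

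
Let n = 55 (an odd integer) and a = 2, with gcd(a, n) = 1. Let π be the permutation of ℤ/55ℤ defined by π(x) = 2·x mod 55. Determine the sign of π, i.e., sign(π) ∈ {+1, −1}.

+1

Orbit of 7 under x↦2x: [7, 14, 28, 1, 2, 4, 8]… (length divides ord_55(2)).
π_2 has 5 disjoint cycles with lengths [20, 20, 10, 4, 1] on {0,…,54}.
Σ(ℓ_i−1) = 55−5 = 50; sign = (−1)^50 = +1.
The Jacobi symbol (2|55) = +1 (Zolotarev) agrees.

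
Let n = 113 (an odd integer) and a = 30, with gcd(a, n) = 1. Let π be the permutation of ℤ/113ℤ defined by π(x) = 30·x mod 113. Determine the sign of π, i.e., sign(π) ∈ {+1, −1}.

+1

Orbit of 109 under x↦30x: [109, 106, 16, 28, 49, 1, 30]… (length divides ord_113(30)).
17 cycles of lengths [7, 7, 7, 7, 7, 7, 7, 7, 7, 7, 7, 7, 7, 7, 7, 7, 1].
17 cycles on 113: each ℓ→(−1)^(ℓ−1), product (−1)^96 = +1.
The Jacobi symbol (30|113) = +1 (Zolotarev) agrees.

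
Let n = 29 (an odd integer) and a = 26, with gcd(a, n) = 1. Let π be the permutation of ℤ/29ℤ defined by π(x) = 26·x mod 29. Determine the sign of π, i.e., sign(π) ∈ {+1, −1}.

-1

Start at x=27: 27 → 6 → 11 → 25 → 12 → 22 → 21 → … (one orbit).
π_26 has 2 disjoint cycles with lengths [28, 1] on {0,…,28}.
sign(π) = (−1)^{n − #cycles} = (−1)^{29−2} = (−1)^27 = -1.
Zolotarev: (26|29) = -1, matching the cycle-count sign.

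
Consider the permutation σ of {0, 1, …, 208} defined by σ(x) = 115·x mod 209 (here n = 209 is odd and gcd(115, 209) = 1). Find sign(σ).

+1

Orbit of 58 under x↦115x: [58, 191, 20, 1, 115]… (length divides ord_209(115)).
π_115 has 57 disjoint cycles with lengths [5, 5, 5, 5, 5, 5, 5, 5, 5, 5, 5, 5, 5, 5, 5, 5, 5, 5, 5, 5, 5, 5, 5, 5, 5, 5, 5, 5, 5, 5, 5, 5, 5, 5, 5, 5, 5, 5, 1, 1, 1, 1, 1, 1, 1, 1, 1, 1, 1, 1, 1, 1, 1, 1, 1, 1, 1] on {0,…,208}.
n − c = 209 − 57 = 152; sign = (−1)^152 = +1.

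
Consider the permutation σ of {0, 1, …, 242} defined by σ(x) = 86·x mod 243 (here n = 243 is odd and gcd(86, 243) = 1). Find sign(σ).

Start at x=101: 101 → 181 → 14 → 232 → 26 → 49 → 83 → … (one orbit).
π_86 has 6 disjoint cycles with lengths [162, 54, 18, 6, 2, 1] on {0,…,242}.
243 − 6 = 237 transpositions; sign(π) = (−1)^237 = -1.

-1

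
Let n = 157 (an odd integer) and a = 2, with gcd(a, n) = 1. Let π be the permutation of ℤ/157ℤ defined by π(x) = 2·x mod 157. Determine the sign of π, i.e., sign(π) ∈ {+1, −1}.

-1

Trace 92: π^k(92) = [92, 27, 54, 108, 59, 118, 79] for k=0..6.
The orbit structure of x ↦ 2x mod 157: 4 orbits of sizes [52, 52, 52, 1].
Σ(ℓ_i−1) = 157−4 = 153; sign = (−1)^153 = -1.
Check: (2/157) = -1 by Zolotarev.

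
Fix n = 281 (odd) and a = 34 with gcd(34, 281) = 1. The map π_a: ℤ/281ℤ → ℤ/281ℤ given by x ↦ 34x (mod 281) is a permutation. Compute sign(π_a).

+1

Start at x=165: 165 → 271 → 222 → 242 → 79 → 157 → 280 → … (one orbit).
π_34 has 11 disjoint cycles with lengths [28, 28, 28, 28, 28, 28, 28, 28, 28, 28, 1] on {0,…,280}.
sign(π) = (−1)^{n − #cycles} = (−1)^{281−11} = (−1)^270 = +1.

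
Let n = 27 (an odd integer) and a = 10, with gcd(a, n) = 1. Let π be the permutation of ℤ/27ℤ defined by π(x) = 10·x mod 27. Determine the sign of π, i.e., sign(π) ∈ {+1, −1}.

+1

Orbit of 1 under x↦10x: [1, 10, 19]… (length divides ord_27(10)).
Cycle lengths of π_10 on ℤ/27ℤ: [3, 3, 3, 3, 3, 3, 1, 1, 1, 1, 1, 1, 1, 1, 1]; 15 cycles in total.
n − c = 27 − 15 = 12; sign = (−1)^12 = +1.
Via Zolotarev, sign(π_{10}) = (10|27) = +1.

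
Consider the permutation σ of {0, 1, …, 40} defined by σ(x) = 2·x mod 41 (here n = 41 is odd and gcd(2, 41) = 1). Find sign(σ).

Orbit of 31 under x↦2x: [31, 21, 1, 2, 4, 8, 16]… (length divides ord_41(2)).
Cycle lengths of π_2 on ℤ/41ℤ: [20, 20, 1]; 3 cycles in total.
Σ(ℓ_i−1) = 41−3 = 38; sign = (−1)^38 = +1.

+1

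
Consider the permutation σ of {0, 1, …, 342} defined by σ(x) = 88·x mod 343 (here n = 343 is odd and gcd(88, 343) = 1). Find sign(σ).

Orbit of 128 under x↦88x: [128, 288, 305, 86, 22, 221, 240]… (length divides ord_343(88)).
Decompose π into cycles: lengths [147, 147, 21, 21, 3, 3, 1] (7 cycles, including the fixed point 0).
343 − 7 = 336 transpositions; sign(π) = (−1)^336 = +1.
Zolotarev: (88|343) = +1, matching the cycle-count sign.

+1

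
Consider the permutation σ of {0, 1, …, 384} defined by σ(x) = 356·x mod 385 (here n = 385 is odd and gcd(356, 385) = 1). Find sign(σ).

-1

Trace 111: π^k(111) = [111, 246, 181, 141, 146, 1, 356] for k=0..6.
Decompose π into cycles: lengths [10, 10, 10, 10, 10, 10, 10, 10, 10, 10, 10, 10, 10, 10, 10, 10, 10, 10, 10, 10, 10, 10, 10, 10, 10, 10, 10, 10, 10, 10, 5, 5, 5, 5, 5, 5, 5, 5, 5, 5, 2, 2, 2, 2, 2, 2, 2, 2, 2, 2, 2, 2, 2, 2, 2, 1, 1, 1, 1, 1] (60 cycles, including the fixed point 0).
60 cycles on 385: each ℓ→(−1)^(ℓ−1), product (−1)^325 = -1.
(356|385)_J = -1 (Zolotarev's lemma cross-check).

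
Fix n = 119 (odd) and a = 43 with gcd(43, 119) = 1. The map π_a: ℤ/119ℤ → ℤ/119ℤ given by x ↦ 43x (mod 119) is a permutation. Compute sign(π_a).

Trace 15: π^k(15) = [15, 50, 8, 106, 36, 1, 43] for k=0..6.
Cycle lengths of π_43 on ℤ/119ℤ: [8, 8, 8, 8, 8, 8, 8, 8, 8, 8, 8, 8, 8, 8, 1, 1, 1, 1, 1, 1, 1]; 21 cycles in total.
21 cycles on 119: each ℓ→(−1)^(ℓ−1), product (−1)^98 = +1.
(43|119)_J = +1 (Zolotarev's lemma cross-check).

+1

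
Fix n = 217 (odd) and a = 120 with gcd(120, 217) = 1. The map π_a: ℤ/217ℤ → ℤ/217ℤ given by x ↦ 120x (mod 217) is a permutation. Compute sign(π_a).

-1

Orbit of 78 under x↦120x: [78, 29, 8, 92, 190, 15, 64]… (length divides ord_217(120)).
28 cycles of lengths [10, 10, 10, 10, 10, 10, 10, 10, 10, 10, 10, 10, 10, 10, 10, 10, 10, 10, 10, 10, 10, 1, 1, 1, 1, 1, 1, 1].
With 28 cycles on 217 points, sign = (−1)^{217−28} = -1.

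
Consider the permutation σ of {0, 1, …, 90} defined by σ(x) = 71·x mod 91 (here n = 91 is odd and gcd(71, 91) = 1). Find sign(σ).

Start at x=50: 50 → 1 → 71 → 36 → 8 → 22 → 15 → … (one orbit).
Cycle lengths of π_71 on ℤ/91ℤ: [12, 12, 12, 12, 12, 12, 12, 1, 1, 1, 1, 1, 1, 1]; 14 cycles in total.
Σ(ℓ_i−1) = 91−14 = 77; sign = (−1)^77 = -1.
Via Zolotarev, sign(π_{71}) = (71|91) = -1.

-1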